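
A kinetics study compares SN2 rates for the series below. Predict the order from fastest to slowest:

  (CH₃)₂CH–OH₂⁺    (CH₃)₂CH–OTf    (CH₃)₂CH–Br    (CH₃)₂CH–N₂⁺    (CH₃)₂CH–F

The skeletons are identical, so relative rate is governed entirely by leaving-group ability.
Rank by basicity of the departing species: weakest base leaves most easily.
(CH₃)₂CH–N₂⁺ loses N₂: no meaningful conjugate acid; N₂ departs as an exceptionally stable neutral molecule
(CH₃)₂CH–OTf loses OTf⁻: pKₐ(CF₃SO₃H (triflic acid)) ≈ -14
(CH₃)₂CH–Br loses Br⁻: pKₐ(HBr) ≈ -9
(CH₃)₂CH–OH₂⁺ loses H₂O: pKₐ(H₃O⁺) ≈ -1.7
(CH₃)₂CH–F loses F⁻: pKₐ(HF) ≈ 3.2

(CH₃)₂CH–N₂⁺ > (CH₃)₂CH–OTf > (CH₃)₂CH–Br > (CH₃)₂CH–OH₂⁺ > (CH₃)₂CH–F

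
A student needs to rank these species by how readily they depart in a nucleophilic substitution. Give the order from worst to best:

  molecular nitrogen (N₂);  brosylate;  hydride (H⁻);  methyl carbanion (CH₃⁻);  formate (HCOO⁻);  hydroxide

methyl carbanion (CH₃⁻) < hydride (H⁻) < hydroxide < formate (HCOO⁻) < brosylate < molecular nitrogen (N₂)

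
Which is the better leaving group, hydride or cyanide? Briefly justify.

cyanide

cyanide is the better leaving group.
pKₐ(HCN) ≈ 9.2 versus pKₐ(H₂) ≈ 36: cyanide is the much weaker base.
Sp carbon stabilises the charge somewhat, but still a poor LG.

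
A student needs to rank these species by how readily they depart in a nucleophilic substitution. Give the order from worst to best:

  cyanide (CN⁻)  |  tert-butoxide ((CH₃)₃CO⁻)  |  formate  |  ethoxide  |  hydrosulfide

tert-butoxide ((CH₃)₃CO⁻) < ethoxide < cyanide (CN⁻) < hydrosulfide < formate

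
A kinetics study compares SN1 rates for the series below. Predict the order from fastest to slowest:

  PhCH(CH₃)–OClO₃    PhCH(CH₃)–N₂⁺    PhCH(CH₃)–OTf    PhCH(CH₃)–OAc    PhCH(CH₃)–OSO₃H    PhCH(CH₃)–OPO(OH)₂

Identical carbon frameworks mean the comparison reduces to leaving-group quality.
Rank by basicity of the departing species: weakest base leaves most easily.
PhCH(CH₃)–N₂⁺ loses N₂: no meaningful conjugate acid; N₂ departs as an exceptionally stable neutral molecule
PhCH(CH₃)–OTf loses OTf⁻: pKₐ(CF₃SO₃H (triflic acid)) ≈ -14
PhCH(CH₃)–OClO₃ loses ClO₄⁻: pKₐ(HClO₄) ≈ -10
PhCH(CH₃)–OSO₃H loses HSO₄⁻: pKₐ(H₂SO₄) ≈ -3
PhCH(CH₃)–OPO(OH)₂ loses H₂PO₄⁻: pKₐ(H₃PO₄) ≈ 2.1
PhCH(CH₃)–OAc loses AcO⁻: pKₐ(CH₃COOH) ≈ 4.8

PhCH(CH₃)–N₂⁺ > PhCH(CH₃)–OTf > PhCH(CH₃)–OClO₃ > PhCH(CH₃)–OSO₃H > PhCH(CH₃)–OPO(OH)₂ > PhCH(CH₃)–OAc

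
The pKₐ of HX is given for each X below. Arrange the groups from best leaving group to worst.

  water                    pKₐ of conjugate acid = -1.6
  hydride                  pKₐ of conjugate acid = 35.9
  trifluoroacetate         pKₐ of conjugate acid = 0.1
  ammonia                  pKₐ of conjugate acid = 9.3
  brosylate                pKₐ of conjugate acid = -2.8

brosylate > water > trifluoroacetate > ammonia > hydride

Lower conjugate-acid pKₐ ⇒ weaker base ⇒ better leaving group.
Sorting by the given values: brosylate (-2.8), water (-1.6), trifluoroacetate (0.1), ammonia (9.3), hydride (35.9).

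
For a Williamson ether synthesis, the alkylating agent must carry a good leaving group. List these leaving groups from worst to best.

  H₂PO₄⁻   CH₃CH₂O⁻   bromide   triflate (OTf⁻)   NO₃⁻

CH₃CH₂O⁻ < H₂PO₄⁻ < NO₃⁻ < bromide < triflate (OTf⁻)

Leaving-group ability tracks the stability of the departed species; conjugate-acid pKₐ is the usual yardstick (lower pKₐ → better LG).
triflate (OTf⁻): pKₐ(CF₃SO₃H (triflic acid)) ≈ -14 — charge spread over three oxygens and a CF₃ group; the premier leaving group in synthesis
bromide: pKₐ(HBr) ≈ -9 — weak base; good leaving group
NO₃⁻: pKₐ(HNO₃) ≈ -1.3 — resonance-delocalised over three oxygens
H₂PO₄⁻: pKₐ(H₃PO₄) ≈ 2.1
CH₃CH₂O⁻: pKₐ(CH₃CH₂OH) ≈ 16 — strong base; alkoxides do not leave unassisted
Reversing gives the worst-to-best order requested.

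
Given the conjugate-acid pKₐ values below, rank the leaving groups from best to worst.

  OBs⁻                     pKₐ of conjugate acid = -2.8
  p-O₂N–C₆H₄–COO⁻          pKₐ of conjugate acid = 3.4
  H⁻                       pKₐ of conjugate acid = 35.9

Lower conjugate-acid pKₐ ⇒ weaker base ⇒ better leaving group.
Sorting by the given values: OBs⁻ (-2.8), p-O₂N–C₆H₄–COO⁻ (3.4), H⁻ (35.9).

OBs⁻ > p-O₂N–C₆H₄–COO⁻ > H⁻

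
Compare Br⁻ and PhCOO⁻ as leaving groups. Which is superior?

Br⁻ is the better leaving group.
pKₐ(HBr) ≈ -9 versus pKₐ(C₆H₅COOH) ≈ 4.2: Br⁻ is the much weaker base.
Weak base; good leaving group.

Br⁻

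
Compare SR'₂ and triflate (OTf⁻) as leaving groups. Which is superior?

triflate (OTf⁻)

triflate (OTf⁻) is the better leaving group.
pKₐ(CF₃SO₃H (triflic acid)) ≈ -14 versus pKₐ(R'₂SH⁺) ≈ -7: triflate (OTf⁻) is the much weaker base.
Charge spread over three oxygens and a CF₃ group; the premier leaving group in synthesis.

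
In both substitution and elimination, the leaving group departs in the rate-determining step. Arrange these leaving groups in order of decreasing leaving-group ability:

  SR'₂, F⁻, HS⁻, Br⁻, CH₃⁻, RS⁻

Br⁻ > SR'₂ > F⁻ > HS⁻ > RS⁻ > CH₃⁻

The more stable X⁻ (or X) is on its own — i.e. the weaker a base it is — the better a leaving group it makes.
Br⁻: pKₐ(HBr) ≈ -9 — weak base; good leaving group
SR'₂: pKₐ(R'₂SH⁺) ≈ -7 — neutral; leaves from a sulfonium salt (R–SR'₂⁺)
F⁻: pKₐ(HF) ≈ 3.2 — small and strongly basic; the poor halide leaving group
HS⁻: pKₐ(H₂S) ≈ 7 — larger and more polarisable than the oxygen analogue
RS⁻: pKₐ(RSH (a thiol)) ≈ 10.5 — moderately basic; rarely leaves without activation
CH₃⁻: pKₐ(CH₄) ≈ 48 — unstabilised carbanion; the worst conceivable leaving group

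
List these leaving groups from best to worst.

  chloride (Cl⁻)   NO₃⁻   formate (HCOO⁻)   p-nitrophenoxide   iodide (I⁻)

iodide (I⁻) > chloride (Cl⁻) > NO₃⁻ > formate (HCOO⁻) > p-nitrophenoxide

Rank by basicity of the departing species: weakest base leaves most easily.
iodide (I⁻): pKₐ(HI) ≈ -10 — large, highly polarisable; very weak base
chloride (Cl⁻): pKₐ(HCl) ≈ -7
NO₃⁻: pKₐ(HNO₃) ≈ -1.3
formate (HCOO⁻): pKₐ(HCOOH) ≈ 3.8 — resonance-stabilised carboxylate
p-nitrophenoxide: pKₐ(p-nitrophenol) ≈ 7.2 — nitro group delocalises the charge; the classic chromogenic LG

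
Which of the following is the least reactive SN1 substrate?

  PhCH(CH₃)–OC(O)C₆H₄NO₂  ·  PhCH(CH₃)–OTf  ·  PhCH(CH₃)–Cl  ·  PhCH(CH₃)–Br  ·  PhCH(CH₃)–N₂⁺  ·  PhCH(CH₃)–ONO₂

The skeletons are identical, so relative rate is governed entirely by leaving-group ability.
Leaving-group ability tracks the stability of the departed species; conjugate-acid pKₐ is the usual yardstick (lower pKₐ → better LG).
PhCH(CH₃)–N₂⁺ loses N₂: no meaningful conjugate acid; N₂ departs as an exceptionally stable neutral molecule
PhCH(CH₃)–OTf loses OTf⁻: pKₐ(CF₃SO₃H (triflic acid)) ≈ -14
PhCH(CH₃)–Br loses Br⁻: pKₐ(HBr) ≈ -9
PhCH(CH₃)–Cl loses Cl⁻: pKₐ(HCl) ≈ -7
PhCH(CH₃)–ONO₂ loses NO₃⁻: pKₐ(HNO₃) ≈ -1.3
PhCH(CH₃)–OC(O)C₆H₄NO₂ loses p-O₂N–C₆H₄–COO⁻: pKₐ(p-nitrobenzoic acid) ≈ 3.4

PhCH(CH₃)–OC(O)C₆H₄NO₂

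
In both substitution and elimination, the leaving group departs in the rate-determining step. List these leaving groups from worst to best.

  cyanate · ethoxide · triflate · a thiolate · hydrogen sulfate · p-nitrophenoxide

triflate: pKₐ(CF₃SO₃H (triflic acid)) ≈ -14 — charge spread over three oxygens and a CF₃ group; the premier leaving group in synthesis
hydrogen sulfate: pKₐ(H₂SO₄) ≈ -3 — conjugate base of a strong mineral acid
cyanate: pKₐ(HOCN) ≈ 3.5 — resonance between N and O
p-nitrophenoxide: pKₐ(p-nitrophenol) ≈ 7.2 — nitro group delocalises the charge; the classic chromogenic LG
a thiolate: pKₐ(RSH (a thiol)) ≈ 10.5 — moderately basic; rarely leaves without activation
ethoxide: pKₐ(CH₃CH₂OH) ≈ 16
Listed from poorest to best leaving group as asked.

ethoxide < a thiolate < p-nitrophenoxide < cyanate < hydrogen sulfate < triflate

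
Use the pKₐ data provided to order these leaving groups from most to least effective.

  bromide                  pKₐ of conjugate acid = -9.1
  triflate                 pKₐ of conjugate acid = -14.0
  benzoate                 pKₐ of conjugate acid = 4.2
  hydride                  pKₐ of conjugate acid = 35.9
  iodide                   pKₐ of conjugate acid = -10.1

Lower conjugate-acid pKₐ ⇒ weaker base ⇒ better leaving group.
Sorting by the given values: triflate (-14.0), iodide (-10.1), bromide (-9.1), benzoate (4.2), hydride (35.9).

triflate > iodide > bromide > benzoate > hydride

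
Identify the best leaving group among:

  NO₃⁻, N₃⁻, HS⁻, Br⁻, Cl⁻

Br⁻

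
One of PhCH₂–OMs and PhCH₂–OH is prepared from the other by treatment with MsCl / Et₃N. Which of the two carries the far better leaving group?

From PhCH₂–OH the departing group would be OH⁻ (pKₐ(H₂O) ≈ 15.7). Strong base; essentially never leaves without prior activation.
From PhCH₂–OMs the leaving group is OMs⁻ (pKₐ(CH₃SO₃H (MsOH)) ≈ -1.9). Resonance-delocalised alkanesulfonate.
Treatment with MsCl / Et₃N works by converting the hydroxyl into a mesylate, making PhCH₂–OMs enormously more reactive.

PhCH₂–OMs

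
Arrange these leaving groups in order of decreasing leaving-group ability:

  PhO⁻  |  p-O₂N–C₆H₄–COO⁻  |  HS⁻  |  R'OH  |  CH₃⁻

R'OH > p-O₂N–C₆H₄–COO⁻ > HS⁻ > PhO⁻ > CH₃⁻

A good leaving group is a weak base: the lower the pKₐ of its conjugate acid, the more readily it departs.
R'OH: pKₐ(R'OH₂⁺) ≈ -2.4
p-O₂N–C₆H₄–COO⁻: pKₐ(p-nitrobenzoic acid) ≈ 3.4
HS⁻: pKₐ(H₂S) ≈ 7
PhO⁻: pKₐ(C₆H₅OH (phenol)) ≈ 10
CH₃⁻: pKₐ(CH₄) ≈ 48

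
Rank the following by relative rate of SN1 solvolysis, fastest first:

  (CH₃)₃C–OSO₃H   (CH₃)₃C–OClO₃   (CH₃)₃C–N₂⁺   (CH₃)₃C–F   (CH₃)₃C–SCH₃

Same R in every case — rank the leaving groups.
Leaving-group ability tracks the stability of the departed species; conjugate-acid pKₐ is the usual yardstick (lower pKₐ → better LG).
(CH₃)₃C–N₂⁺ loses N₂: no meaningful conjugate acid; N₂ departs as an exceptionally stable neutral molecule
(CH₃)₃C–OClO₃ loses ClO₄⁻: pKₐ(HClO₄) ≈ -10
(CH₃)₃C–OSO₃H loses HSO₄⁻: pKₐ(H₂SO₄) ≈ -3
(CH₃)₃C–F loses F⁻: pKₐ(HF) ≈ 3.2
(CH₃)₃C–SCH₃ loses RS⁻: pKₐ(RSH (a thiol)) ≈ 10.5

(CH₃)₃C–N₂⁺ > (CH₃)₃C–OClO₃ > (CH₃)₃C–OSO₃H > (CH₃)₃C–F > (CH₃)₃C–SCH₃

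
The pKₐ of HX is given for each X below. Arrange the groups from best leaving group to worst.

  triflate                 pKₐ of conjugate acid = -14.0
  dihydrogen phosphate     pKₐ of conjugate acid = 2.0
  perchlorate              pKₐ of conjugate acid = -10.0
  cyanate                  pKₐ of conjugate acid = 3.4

triflate > perchlorate > dihydrogen phosphate > cyanate

Lower conjugate-acid pKₐ ⇒ weaker base ⇒ better leaving group.
Sorting by the given values: triflate (-14.0), perchlorate (-10.0), dihydrogen phosphate (2.0), cyanate (3.4).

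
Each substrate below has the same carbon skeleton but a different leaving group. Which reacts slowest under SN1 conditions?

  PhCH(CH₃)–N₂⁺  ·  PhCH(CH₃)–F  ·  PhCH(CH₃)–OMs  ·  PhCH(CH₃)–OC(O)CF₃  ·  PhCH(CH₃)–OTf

With the same alkyl group throughout, only the leaving group differentiates the rates.
The more stable X⁻ (or X) is on its own — i.e. the weaker a base it is — the better a leaving group it makes.
PhCH(CH₃)–N₂⁺ loses N₂: no meaningful conjugate acid; N₂ departs as an exceptionally stable neutral molecule
PhCH(CH₃)–OTf loses OTf⁻: pKₐ(CF₃SO₃H (triflic acid)) ≈ -14
PhCH(CH₃)–OMs loses OMs⁻: pKₐ(CH₃SO₃H (MsOH)) ≈ -1.9
PhCH(CH₃)–OC(O)CF₃ loses CF₃COO⁻: pKₐ(CF₃COOH) ≈ 0.2
PhCH(CH₃)–F loses F⁻: pKₐ(HF) ≈ 3.2

PhCH(CH₃)–F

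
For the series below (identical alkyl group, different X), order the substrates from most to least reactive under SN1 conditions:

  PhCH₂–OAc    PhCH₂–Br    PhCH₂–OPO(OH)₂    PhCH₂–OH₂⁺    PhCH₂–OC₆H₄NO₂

PhCH₂–Br > PhCH₂–OH₂⁺ > PhCH₂–OPO(OH)₂ > PhCH₂–OAc > PhCH₂–OC₆H₄NO₂

Same R in every case — rank the leaving groups.
Rank by basicity of the departing species: weakest base leaves most easily.
PhCH₂–Br loses Br⁻: pKₐ(HBr) ≈ -9
PhCH₂–OH₂⁺ loses H₂O: pKₐ(H₃O⁺) ≈ -1.7
PhCH₂–OPO(OH)₂ loses H₂PO₄⁻: pKₐ(H₃PO₄) ≈ 2.1
PhCH₂–OAc loses AcO⁻: pKₐ(CH₃COOH) ≈ 4.8
PhCH₂–OC₆H₄NO₂ loses p-O₂N–C₆H₄–O⁻: pKₐ(p-nitrophenol) ≈ 7.2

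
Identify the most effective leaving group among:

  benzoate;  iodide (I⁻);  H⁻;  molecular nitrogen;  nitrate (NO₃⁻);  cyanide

molecular nitrogen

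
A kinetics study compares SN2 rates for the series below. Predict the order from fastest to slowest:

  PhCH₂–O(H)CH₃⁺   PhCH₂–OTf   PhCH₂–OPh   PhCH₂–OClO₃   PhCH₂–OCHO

PhCH₂–OTf > PhCH₂–OClO₃ > PhCH₂–O(H)CH₃⁺ > PhCH₂–OCHO > PhCH₂–OPh

With the same alkyl group throughout, only the leaving group differentiates the rates.
Leaving-group ability tracks the stability of the departed species; conjugate-acid pKₐ is the usual yardstick (lower pKₐ → better LG).
PhCH₂–OTf loses OTf⁻: pKₐ(CF₃SO₃H (triflic acid)) ≈ -14
PhCH₂–OClO₃ loses ClO₄⁻: pKₐ(HClO₄) ≈ -10
PhCH₂–O(H)CH₃⁺ loses R'OH: pKₐ(R'OH₂⁺) ≈ -2.4
PhCH₂–OCHO loses HCOO⁻: pKₐ(HCOOH) ≈ 3.8
PhCH₂–OPh loses PhO⁻: pKₐ(C₆H₅OH (phenol)) ≈ 10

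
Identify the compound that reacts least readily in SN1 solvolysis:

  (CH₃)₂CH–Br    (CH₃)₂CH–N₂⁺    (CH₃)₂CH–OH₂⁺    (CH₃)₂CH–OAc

With the same alkyl group throughout, only the leaving group differentiates the rates.
The more stable X⁻ (or X) is on its own — i.e. the weaker a base it is — the better a leaving group it makes.
(CH₃)₂CH–N₂⁺ loses N₂: no meaningful conjugate acid; N₂ departs as an exceptionally stable neutral molecule
(CH₃)₂CH–Br loses Br⁻: pKₐ(HBr) ≈ -9
(CH₃)₂CH–OH₂⁺ loses H₂O: pKₐ(H₃O⁺) ≈ -1.7
(CH₃)₂CH–OAc loses AcO⁻: pKₐ(CH₃COOH) ≈ 4.8

(CH₃)₂CH–OAc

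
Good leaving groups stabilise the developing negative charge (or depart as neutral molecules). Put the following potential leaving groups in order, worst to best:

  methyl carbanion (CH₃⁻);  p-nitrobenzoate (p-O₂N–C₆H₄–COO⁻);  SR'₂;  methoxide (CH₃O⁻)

SR'₂: pKₐ(R'₂SH⁺) ≈ -7
p-nitrobenzoate (p-O₂N–C₆H₄–COO⁻): pKₐ(p-nitrobenzoic acid) ≈ 3.4
methoxide (CH₃O⁻): pKₐ(CH₃OH) ≈ 15.5
methyl carbanion (CH₃⁻): pKₐ(CH₄) ≈ 48
Reversing gives the worst-to-best order requested.

methyl carbanion (CH₃⁻) < methoxide (CH₃O⁻) < p-nitrobenzoate (p-O₂N–C₆H₄–COO⁻) < SR'₂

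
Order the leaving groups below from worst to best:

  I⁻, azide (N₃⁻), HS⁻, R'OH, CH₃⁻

CH₃⁻ < HS⁻ < azide (N₃⁻) < R'OH < I⁻

A good leaving group is a weak base: the lower the pKₐ of its conjugate acid, the more readily it departs.
I⁻: pKₐ(HI) ≈ -10
R'OH: pKₐ(R'OH₂⁺) ≈ -2.4
azide (N₃⁻): pKₐ(HN₃) ≈ 4.7
HS⁻: pKₐ(H₂S) ≈ 7
CH₃⁻: pKₐ(CH₄) ≈ 48
The question asks for worst first, so the sequence is read in increasing leaving-group ability.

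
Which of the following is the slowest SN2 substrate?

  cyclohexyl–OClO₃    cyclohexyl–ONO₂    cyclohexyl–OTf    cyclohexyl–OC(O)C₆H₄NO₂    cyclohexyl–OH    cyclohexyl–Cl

cyclohexyl–OH

With the same alkyl group throughout, only the leaving group differentiates the rates.
Leaving-group ability tracks the stability of the departed species; conjugate-acid pKₐ is the usual yardstick (lower pKₐ → better LG).
cyclohexyl–OTf loses OTf⁻: pKₐ(CF₃SO₃H (triflic acid)) ≈ -14
cyclohexyl–OClO₃ loses ClO₄⁻: pKₐ(HClO₄) ≈ -10
cyclohexyl–Cl loses Cl⁻: pKₐ(HCl) ≈ -7
cyclohexyl–ONO₂ loses NO₃⁻: pKₐ(HNO₃) ≈ -1.3
cyclohexyl–OC(O)C₆H₄NO₂ loses p-O₂N–C₆H₄–COO⁻: pKₐ(p-nitrobenzoic acid) ≈ 3.4
cyclohexyl–OH loses OH⁻: pKₐ(H₂O) ≈ 15.7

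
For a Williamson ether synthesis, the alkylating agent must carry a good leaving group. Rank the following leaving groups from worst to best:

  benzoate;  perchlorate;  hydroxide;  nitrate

Rank by basicity of the departing species: weakest base leaves most easily.
perchlorate: pKₐ(HClO₄) ≈ -10
nitrate: pKₐ(HNO₃) ≈ -1.3
benzoate: pKₐ(C₆H₅COOH) ≈ 4.2 — aryl carboxylate
hydroxide: pKₐ(H₂O) ≈ 15.7 — strong base; essentially never leaves without prior activation
The question asks for worst first, so the sequence is read in increasing leaving-group ability.

hydroxide < benzoate < nitrate < perchlorate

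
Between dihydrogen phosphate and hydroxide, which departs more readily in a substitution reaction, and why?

dihydrogen phosphate

dihydrogen phosphate is the better leaving group.
pKₐ(H₃PO₄) ≈ 2.1 versus pKₐ(H₂O) ≈ 15.7: dihydrogen phosphate is the much weaker base.
Moderate base; biological leaving group after further activation.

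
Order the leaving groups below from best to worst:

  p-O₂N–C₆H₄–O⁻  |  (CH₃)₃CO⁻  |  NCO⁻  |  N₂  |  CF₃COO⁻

Rank by basicity of the departing species: weakest base leaves most easily.
N₂: no meaningful conjugate acid; N₂ departs as an exceptionally stable neutral molecule
CF₃COO⁻: pKₐ(CF₃COOH) ≈ 0.2
NCO⁻: pKₐ(HOCN) ≈ 3.5
p-O₂N–C₆H₄–O⁻: pKₐ(p-nitrophenol) ≈ 7.2
(CH₃)₃CO⁻: pKₐ(t-BuOH) ≈ 18

N₂ > CF₃COO⁻ > NCO⁻ > p-O₂N–C₆H₄–O⁻ > (CH₃)₃CO⁻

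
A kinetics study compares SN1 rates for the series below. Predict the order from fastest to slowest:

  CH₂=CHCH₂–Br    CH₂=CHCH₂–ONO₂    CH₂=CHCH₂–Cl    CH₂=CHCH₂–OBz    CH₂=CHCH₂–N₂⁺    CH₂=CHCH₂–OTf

The skeletons are identical, so relative rate is governed entirely by leaving-group ability.
Leaving-group ability tracks the stability of the departed species; conjugate-acid pKₐ is the usual yardstick (lower pKₐ → better LG).
CH₂=CHCH₂–N₂⁺ loses N₂: no meaningful conjugate acid; N₂ departs as an exceptionally stable neutral molecule
CH₂=CHCH₂–OTf loses OTf⁻: pKₐ(CF₃SO₃H (triflic acid)) ≈ -14
CH₂=CHCH₂–Br loses Br⁻: pKₐ(HBr) ≈ -9
CH₂=CHCH₂–Cl loses Cl⁻: pKₐ(HCl) ≈ -7
CH₂=CHCH₂–ONO₂ loses NO₃⁻: pKₐ(HNO₃) ≈ -1.3
CH₂=CHCH₂–OBz loses PhCOO⁻: pKₐ(C₆H₅COOH) ≈ 4.2

CH₂=CHCH₂–N₂⁺ > CH₂=CHCH₂–OTf > CH₂=CHCH₂–Br > CH₂=CHCH₂–Cl > CH₂=CHCH₂–ONO₂ > CH₂=CHCH₂–OBz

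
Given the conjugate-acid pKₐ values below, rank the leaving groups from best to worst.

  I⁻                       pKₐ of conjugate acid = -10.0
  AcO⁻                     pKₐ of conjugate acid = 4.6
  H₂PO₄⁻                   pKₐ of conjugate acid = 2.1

Lower conjugate-acid pKₐ ⇒ weaker base ⇒ better leaving group.
Sorting by the given values: I⁻ (-10.0), H₂PO₄⁻ (2.1), AcO⁻ (4.6).

I⁻ > H₂PO₄⁻ > AcO⁻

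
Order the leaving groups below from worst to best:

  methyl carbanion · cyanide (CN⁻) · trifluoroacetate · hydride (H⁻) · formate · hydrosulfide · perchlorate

methyl carbanion < hydride (H⁻) < cyanide (CN⁻) < hydrosulfide < formate < trifluoroacetate < perchlorate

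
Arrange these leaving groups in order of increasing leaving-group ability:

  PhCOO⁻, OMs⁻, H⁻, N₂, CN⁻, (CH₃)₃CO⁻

Rank by basicity of the departing species: weakest base leaves most easily.
N₂: no meaningful conjugate acid; N₂ departs as an exceptionally stable neutral molecule
OMs⁻: pKₐ(CH₃SO₃H (MsOH)) ≈ -1.9
PhCOO⁻: pKₐ(C₆H₅COOH) ≈ 4.2
CN⁻: pKₐ(HCN) ≈ 9.2
(CH₃)₃CO⁻: pKₐ(t-BuOH) ≈ 18
H⁻: pKₐ(H₂) ≈ 36
Listed from poorest to best leaving group as asked.

H⁻ < (CH₃)₃CO⁻ < CN⁻ < PhCOO⁻ < OMs⁻ < N₂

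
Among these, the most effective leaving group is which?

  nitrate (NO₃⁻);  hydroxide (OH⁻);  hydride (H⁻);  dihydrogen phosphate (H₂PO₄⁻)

The more stable X⁻ (or X) is on its own — i.e. the weaker a base it is — the better a leaving group it makes.
nitrate (NO₃⁻): pKₐ(HNO₃) ≈ -1.3
dihydrogen phosphate (H₂PO₄⁻): pKₐ(H₃PO₄) ≈ 2.1
hydroxide (OH⁻): pKₐ(H₂O) ≈ 15.7
hydride (H⁻): pKₐ(H₂) ≈ 36

nitrate (NO₃⁻)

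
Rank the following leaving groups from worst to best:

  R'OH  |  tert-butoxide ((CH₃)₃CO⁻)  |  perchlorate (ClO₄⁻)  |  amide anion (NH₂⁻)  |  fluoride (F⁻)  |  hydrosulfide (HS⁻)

The more stable X⁻ (or X) is on its own — i.e. the weaker a base it is — the better a leaving group it makes.
perchlorate (ClO₄⁻): pKₐ(HClO₄) ≈ -10
R'OH: pKₐ(R'OH₂⁺) ≈ -2.4
fluoride (F⁻): pKₐ(HF) ≈ 3.2
hydrosulfide (HS⁻): pKₐ(H₂S) ≈ 7
tert-butoxide ((CH₃)₃CO⁻): pKₐ(t-BuOH) ≈ 18
amide anion (NH₂⁻): pKₐ(NH₃) ≈ 38
Reversing gives the worst-to-best order requested.

amide anion (NH₂⁻) < tert-butoxide ((CH₃)₃CO⁻) < hydrosulfide (HS⁻) < fluoride (F⁻) < R'OH < perchlorate (ClO₄⁻)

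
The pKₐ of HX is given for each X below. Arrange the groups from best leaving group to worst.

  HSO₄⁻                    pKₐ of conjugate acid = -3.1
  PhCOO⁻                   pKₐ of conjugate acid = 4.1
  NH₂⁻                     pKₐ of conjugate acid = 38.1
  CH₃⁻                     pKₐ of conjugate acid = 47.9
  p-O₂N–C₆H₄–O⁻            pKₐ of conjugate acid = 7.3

HSO₄⁻ > PhCOO⁻ > p-O₂N–C₆H₄–O⁻ > NH₂⁻ > CH₃⁻

Lower conjugate-acid pKₐ ⇒ weaker base ⇒ better leaving group.
Sorting by the given values: HSO₄⁻ (-3.1), PhCOO⁻ (4.1), p-O₂N–C₆H₄–O⁻ (7.3), NH₂⁻ (38.1), CH₃⁻ (47.9).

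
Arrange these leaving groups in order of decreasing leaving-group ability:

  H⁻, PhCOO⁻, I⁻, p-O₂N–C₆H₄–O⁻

I⁻ > PhCOO⁻ > p-O₂N–C₆H₄–O⁻ > H⁻

I⁻: pKₐ(HI) ≈ -10 — large, highly polarisable; very weak base
PhCOO⁻: pKₐ(C₆H₅COOH) ≈ 4.2 — aryl carboxylate
p-O₂N–C₆H₄–O⁻: pKₐ(p-nitrophenol) ≈ 7.2
H⁻: pKₐ(H₂) ≈ 36 — extremely strong base; leaves only in special hydride-transfer contexts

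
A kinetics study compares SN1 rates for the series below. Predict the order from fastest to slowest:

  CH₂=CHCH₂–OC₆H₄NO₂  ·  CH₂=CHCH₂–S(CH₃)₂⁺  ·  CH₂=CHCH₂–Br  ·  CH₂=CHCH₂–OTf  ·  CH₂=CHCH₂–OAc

With the same alkyl group throughout, only the leaving group differentiates the rates.
Leaving-group ability tracks the stability of the departed species; conjugate-acid pKₐ is the usual yardstick (lower pKₐ → better LG).
CH₂=CHCH₂–OTf loses OTf⁻: pKₐ(CF₃SO₃H (triflic acid)) ≈ -14
CH₂=CHCH₂–Br loses Br⁻: pKₐ(HBr) ≈ -9
CH₂=CHCH₂–S(CH₃)₂⁺ loses SR'₂: pKₐ(R'₂SH⁺) ≈ -7
CH₂=CHCH₂–OAc loses AcO⁻: pKₐ(CH₃COOH) ≈ 4.8
CH₂=CHCH₂–OC₆H₄NO₂ loses p-O₂N–C₆H₄–O⁻: pKₐ(p-nitrophenol) ≈ 7.2

CH₂=CHCH₂–OTf > CH₂=CHCH₂–Br > CH₂=CHCH₂–S(CH₃)₂⁺ > CH₂=CHCH₂–OAc > CH₂=CHCH₂–OC₆H₄NO₂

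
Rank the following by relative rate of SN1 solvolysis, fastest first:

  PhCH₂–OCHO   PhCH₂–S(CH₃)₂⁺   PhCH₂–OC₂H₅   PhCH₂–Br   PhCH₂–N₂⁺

Same R in every case — rank the leaving groups.
Rank by basicity of the departing species: weakest base leaves most easily.
PhCH₂–N₂⁺ loses N₂: no meaningful conjugate acid; N₂ departs as an exceptionally stable neutral molecule
PhCH₂–Br loses Br⁻: pKₐ(HBr) ≈ -9
PhCH₂–S(CH₃)₂⁺ loses SR'₂: pKₐ(R'₂SH⁺) ≈ -7
PhCH₂–OCHO loses HCOO⁻: pKₐ(HCOOH) ≈ 3.8
PhCH₂–OC₂H₅ loses CH₃CH₂O⁻: pKₐ(CH₃CH₂OH) ≈ 16

PhCH₂–N₂⁺ > PhCH₂–Br > PhCH₂–S(CH₃)₂⁺ > PhCH₂–OCHO > PhCH₂–OC₂H₅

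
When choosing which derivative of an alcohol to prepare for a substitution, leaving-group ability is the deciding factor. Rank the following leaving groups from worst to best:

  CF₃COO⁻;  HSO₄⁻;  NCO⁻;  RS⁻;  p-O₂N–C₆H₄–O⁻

The more stable X⁻ (or X) is on its own — i.e. the weaker a base it is — the better a leaving group it makes.
HSO₄⁻: pKₐ(H₂SO₄) ≈ -3
CF₃COO⁻: pKₐ(CF₃COOH) ≈ 0.2 — strongly electron-withdrawing CF₃ stabilises the carboxylate
NCO⁻: pKₐ(HOCN) ≈ 3.5 — resonance between N and O
p-O₂N–C₆H₄–O⁻: pKₐ(p-nitrophenol) ≈ 7.2
RS⁻: pKₐ(RSH (a thiol)) ≈ 10.5 — moderately basic; rarely leaves without activation
Reversing gives the worst-to-best order requested.

RS⁻ < p-O₂N–C₆H₄–O⁻ < NCO⁻ < CF₃COO⁻ < HSO₄⁻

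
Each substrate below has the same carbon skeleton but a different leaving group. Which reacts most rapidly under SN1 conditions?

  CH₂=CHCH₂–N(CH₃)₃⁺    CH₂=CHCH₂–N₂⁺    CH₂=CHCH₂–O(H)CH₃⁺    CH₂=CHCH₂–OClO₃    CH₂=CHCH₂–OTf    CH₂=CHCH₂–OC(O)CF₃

CH₂=CHCH₂–N₂⁺

Same R in every case — rank the leaving groups.
The more stable X⁻ (or X) is on its own — i.e. the weaker a base it is — the better a leaving group it makes.
CH₂=CHCH₂–N₂⁺ loses N₂: no meaningful conjugate acid; N₂ departs as an exceptionally stable neutral molecule
CH₂=CHCH₂–OTf loses OTf⁻: pKₐ(CF₃SO₃H (triflic acid)) ≈ -14
CH₂=CHCH₂–OClO₃ loses ClO₄⁻: pKₐ(HClO₄) ≈ -10
CH₂=CHCH₂–O(H)CH₃⁺ loses R'OH: pKₐ(R'OH₂⁺) ≈ -2.4
CH₂=CHCH₂–OC(O)CF₃ loses CF₃COO⁻: pKₐ(CF₃COOH) ≈ 0.2
CH₂=CHCH₂–N(CH₃)₃⁺ loses NR'₃: pKₐ(R'₃NH⁺) ≈ 10.7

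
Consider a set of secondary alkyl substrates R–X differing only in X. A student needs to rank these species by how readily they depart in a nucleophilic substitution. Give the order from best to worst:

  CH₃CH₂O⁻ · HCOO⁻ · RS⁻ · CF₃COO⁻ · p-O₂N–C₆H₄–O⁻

A good leaving group is a weak base: the lower the pKₐ of its conjugate acid, the more readily it departs.
CF₃COO⁻: pKₐ(CF₃COOH) ≈ 0.2
HCOO⁻: pKₐ(HCOOH) ≈ 3.8
p-O₂N–C₆H₄–O⁻: pKₐ(p-nitrophenol) ≈ 7.2
RS⁻: pKₐ(RSH (a thiol)) ≈ 10.5
CH₃CH₂O⁻: pKₐ(CH₃CH₂OH) ≈ 16

CF₃COO⁻ > HCOO⁻ > p-O₂N–C₆H₄–O⁻ > RS⁻ > CH₃CH₂O⁻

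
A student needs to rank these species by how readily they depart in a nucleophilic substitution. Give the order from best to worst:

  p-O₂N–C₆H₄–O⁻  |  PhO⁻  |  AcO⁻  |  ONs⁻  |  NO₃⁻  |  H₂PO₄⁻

A good leaving group is a weak base: the lower the pKₐ of its conjugate acid, the more readily it departs.
ONs⁻: pKₐ(p-O₂NC₆H₄SO₃H) ≈ -3.5 — p-nitro group further stabilises the sulfonate
NO₃⁻: pKₐ(HNO₃) ≈ -1.3
H₂PO₄⁻: pKₐ(H₃PO₄) ≈ 2.1
AcO⁻: pKₐ(CH₃COOH) ≈ 4.8 — resonance-stabilised but still a weak base
p-O₂N–C₆H₄–O⁻: pKₐ(p-nitrophenol) ≈ 7.2 — nitro group delocalises the charge; the classic chromogenic LG
PhO⁻: pKₐ(C₆H₅OH (phenol)) ≈ 10

ONs⁻ > NO₃⁻ > H₂PO₄⁻ > AcO⁻ > p-O₂N–C₆H₄–O⁻ > PhO⁻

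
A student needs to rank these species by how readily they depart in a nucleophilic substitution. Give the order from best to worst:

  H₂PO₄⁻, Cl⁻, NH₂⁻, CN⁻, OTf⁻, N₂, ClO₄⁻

Leaving-group ability tracks the stability of the departed species; conjugate-acid pKₐ is the usual yardstick (lower pKₐ → better LG).
N₂: no meaningful conjugate acid; N₂ departs as an exceptionally stable neutral molecule
OTf⁻: pKₐ(CF₃SO₃H (triflic acid)) ≈ -14
ClO₄⁻: pKₐ(HClO₄) ≈ -10
Cl⁻: pKₐ(HCl) ≈ -7
H₂PO₄⁻: pKₐ(H₃PO₄) ≈ 2.1
CN⁻: pKₐ(HCN) ≈ 9.2
NH₂⁻: pKₐ(NH₃) ≈ 38

N₂ > OTf⁻ > ClO₄⁻ > Cl⁻ > H₂PO₄⁻ > CN⁻ > NH₂⁻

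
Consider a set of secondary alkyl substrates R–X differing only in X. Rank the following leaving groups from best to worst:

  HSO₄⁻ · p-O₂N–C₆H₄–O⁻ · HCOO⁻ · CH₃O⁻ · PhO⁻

HSO₄⁻: pKₐ(H₂SO₄) ≈ -3
HCOO⁻: pKₐ(HCOOH) ≈ 3.8
p-O₂N–C₆H₄–O⁻: pKₐ(p-nitrophenol) ≈ 7.2
PhO⁻: pKₐ(C₆H₅OH (phenol)) ≈ 10
CH₃O⁻: pKₐ(CH₃OH) ≈ 15.5

HSO₄⁻ > HCOO⁻ > p-O₂N–C₆H₄–O⁻ > PhO⁻ > CH₃O⁻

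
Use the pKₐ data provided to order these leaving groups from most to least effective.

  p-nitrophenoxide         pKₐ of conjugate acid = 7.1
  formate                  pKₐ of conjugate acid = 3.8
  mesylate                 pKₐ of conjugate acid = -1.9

mesylate > formate > p-nitrophenoxide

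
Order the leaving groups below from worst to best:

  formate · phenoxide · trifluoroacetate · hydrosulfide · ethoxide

ethoxide < phenoxide < hydrosulfide < formate < trifluoroacetate

Rank by basicity of the departing species: weakest base leaves most easily.
trifluoroacetate: pKₐ(CF₃COOH) ≈ 0.2 — strongly electron-withdrawing CF₃ stabilises the carboxylate
formate: pKₐ(HCOOH) ≈ 3.8
hydrosulfide: pKₐ(H₂S) ≈ 7 — larger and more polarisable than the oxygen analogue
phenoxide: pKₐ(C₆H₅OH (phenol)) ≈ 10 — resonance into the ring helps, but still a poor LG
ethoxide: pKₐ(CH₃CH₂OH) ≈ 16 — strong base; alkoxides do not leave unassisted
The question asks for worst first, so the sequence is read in increasing leaving-group ability.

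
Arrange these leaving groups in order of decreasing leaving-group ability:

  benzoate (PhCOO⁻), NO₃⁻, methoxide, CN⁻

NO₃⁻ > benzoate (PhCOO⁻) > CN⁻ > methoxide

NO₃⁻: pKₐ(HNO₃) ≈ -1.3 — resonance-delocalised over three oxygens
benzoate (PhCOO⁻): pKₐ(C₆H₅COOH) ≈ 4.2
CN⁻: pKₐ(HCN) ≈ 9.2
methoxide: pKₐ(CH₃OH) ≈ 15.5 — strong base; alkoxides do not leave unassisted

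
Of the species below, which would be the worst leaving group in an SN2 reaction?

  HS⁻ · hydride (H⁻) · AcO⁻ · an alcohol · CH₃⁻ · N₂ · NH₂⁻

N₂: no meaningful conjugate acid; N₂ departs as an exceptionally stable neutral molecule
an alcohol: pKₐ(R'OH₂⁺) ≈ -2.4
AcO⁻: pKₐ(CH₃COOH) ≈ 4.8
HS⁻: pKₐ(H₂S) ≈ 7
hydride (H⁻): pKₐ(H₂) ≈ 36
NH₂⁻: pKₐ(NH₃) ≈ 38
CH₃⁻: pKₐ(CH₄) ≈ 48

CH₃⁻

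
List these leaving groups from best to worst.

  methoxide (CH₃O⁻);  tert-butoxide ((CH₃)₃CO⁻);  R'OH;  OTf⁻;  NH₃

OTf⁻: pKₐ(CF₃SO₃H (triflic acid)) ≈ -14 — charge spread over three oxygens and a CF₃ group; the premier leaving group in synthesis
R'OH: pKₐ(R'OH₂⁺) ≈ -2.4
NH₃: pKₐ(NH₄⁺) ≈ 9.2
methoxide (CH₃O⁻): pKₐ(CH₃OH) ≈ 15.5
tert-butoxide ((CH₃)₃CO⁻): pKₐ(t-BuOH) ≈ 18 — bulky, strongly basic alkoxide

OTf⁻ > R'OH > NH₃ > methoxide (CH₃O⁻) > tert-butoxide ((CH₃)₃CO⁻)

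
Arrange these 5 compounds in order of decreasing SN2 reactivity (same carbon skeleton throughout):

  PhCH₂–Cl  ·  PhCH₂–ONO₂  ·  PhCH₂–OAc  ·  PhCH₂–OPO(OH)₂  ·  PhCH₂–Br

PhCH₂–Br > PhCH₂–Cl > PhCH₂–ONO₂ > PhCH₂–OPO(OH)₂ > PhCH₂–OAc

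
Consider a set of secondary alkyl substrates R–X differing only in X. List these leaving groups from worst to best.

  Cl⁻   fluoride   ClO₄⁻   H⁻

H⁻ < fluoride < Cl⁻ < ClO₄⁻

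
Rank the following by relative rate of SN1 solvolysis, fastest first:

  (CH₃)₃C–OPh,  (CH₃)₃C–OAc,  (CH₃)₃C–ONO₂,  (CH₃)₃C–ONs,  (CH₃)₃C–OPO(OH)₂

(CH₃)₃C–ONs > (CH₃)₃C–ONO₂ > (CH₃)₃C–OPO(OH)₂ > (CH₃)₃C–OAc > (CH₃)₃C–OPh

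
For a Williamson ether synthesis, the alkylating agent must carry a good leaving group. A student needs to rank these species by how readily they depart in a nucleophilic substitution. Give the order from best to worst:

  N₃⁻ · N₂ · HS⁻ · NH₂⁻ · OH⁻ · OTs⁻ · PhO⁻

N₂ > OTs⁻ > N₃⁻ > HS⁻ > PhO⁻ > OH⁻ > NH₂⁻

A good leaving group is a weak base: the lower the pKₐ of its conjugate acid, the more readily it departs.
N₂: no meaningful conjugate acid; N₂ departs as an exceptionally stable neutral molecule
OTs⁻: pKₐ(p-CH₃C₆H₄SO₃H (TsOH)) ≈ -2.8 — resonance-delocalised arenesulfonate
N₃⁻: pKₐ(HN₃) ≈ 4.7
HS⁻: pKₐ(H₂S) ≈ 7 — larger and more polarisable than the oxygen analogue
PhO⁻: pKₐ(C₆H₅OH (phenol)) ≈ 10 — resonance into the ring helps, but still a poor LG
OH⁻: pKₐ(H₂O) ≈ 15.7 — strong base; essentially never leaves without prior activation
NH₂⁻: pKₐ(NH₃) ≈ 38 — extremely strong base; never a leaving group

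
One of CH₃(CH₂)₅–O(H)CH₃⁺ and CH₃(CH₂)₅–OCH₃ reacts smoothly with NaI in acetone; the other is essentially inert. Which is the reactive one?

CH₃(CH₂)₅–O(H)CH₃⁺

From CH₃(CH₂)₅–OCH₃ the departing group would be CH₃O⁻ (pKₐ(CH₃OH) ≈ 15.5). Strong base; alkoxides do not leave unassisted.
From CH₃(CH₂)₅–O(H)CH₃⁺ the leaving group is R'OH (pKₐ(R'OH₂⁺) ≈ -2.4). Neutral; leaves from a protonated ether (an oxonium ion, R–O(H)R'⁺).
(In practice CH₃(CH₂)₅–O(H)CH₃⁺ is made from CH₃(CH₂)₅–OCH₃ by protonation with concentrated HI, allowing neutral methanol, rather than methoxide, to depart.)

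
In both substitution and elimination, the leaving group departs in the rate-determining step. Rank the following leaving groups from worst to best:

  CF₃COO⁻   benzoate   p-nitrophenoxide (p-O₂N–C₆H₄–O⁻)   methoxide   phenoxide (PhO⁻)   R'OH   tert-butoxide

Leaving-group ability tracks the stability of the departed species; conjugate-acid pKₐ is the usual yardstick (lower pKₐ → better LG).
R'OH: pKₐ(R'OH₂⁺) ≈ -2.4
CF₃COO⁻: pKₐ(CF₃COOH) ≈ 0.2
benzoate: pKₐ(C₆H₅COOH) ≈ 4.2 — aryl carboxylate
p-nitrophenoxide (p-O₂N–C₆H₄–O⁻): pKₐ(p-nitrophenol) ≈ 7.2 — nitro group delocalises the charge; the classic chromogenic LG
phenoxide (PhO⁻): pKₐ(C₆H₅OH (phenol)) ≈ 10 — resonance into the ring helps, but still a poor LG
methoxide: pKₐ(CH₃OH) ≈ 15.5 — strong base; alkoxides do not leave unassisted
tert-butoxide: pKₐ(t-BuOH) ≈ 18 — bulky, strongly basic alkoxide
Listed from poorest to best leaving group as asked.

tert-butoxide < methoxide < phenoxide (PhO⁻) < p-nitrophenoxide (p-O₂N–C₆H₄–O⁻) < benzoate < CF₃COO⁻ < R'OH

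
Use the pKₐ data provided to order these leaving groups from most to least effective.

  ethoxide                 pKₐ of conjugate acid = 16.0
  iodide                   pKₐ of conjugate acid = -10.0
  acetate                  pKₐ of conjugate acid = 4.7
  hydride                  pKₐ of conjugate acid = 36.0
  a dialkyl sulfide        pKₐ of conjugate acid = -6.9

iodide > a dialkyl sulfide > acetate > ethoxide > hydride

Lower conjugate-acid pKₐ ⇒ weaker base ⇒ better leaving group.
Sorting by the given values: iodide (-10.0), a dialkyl sulfide (-6.9), acetate (4.7), ethoxide (16.0), hydride (36.0).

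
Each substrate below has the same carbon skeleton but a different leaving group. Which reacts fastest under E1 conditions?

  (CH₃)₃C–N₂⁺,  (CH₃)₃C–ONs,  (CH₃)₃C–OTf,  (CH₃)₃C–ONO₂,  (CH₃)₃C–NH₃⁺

(CH₃)₃C–N₂⁺

Identical carbon frameworks mean the comparison reduces to leaving-group quality.
Leaving-group ability tracks the stability of the departed species; conjugate-acid pKₐ is the usual yardstick (lower pKₐ → better LG).
(CH₃)₃C–N₂⁺ loses N₂: no meaningful conjugate acid; N₂ departs as an exceptionally stable neutral molecule
(CH₃)₃C–OTf loses OTf⁻: pKₐ(CF₃SO₃H (triflic acid)) ≈ -14
(CH₃)₃C–ONs loses ONs⁻: pKₐ(p-O₂NC₆H₄SO₃H) ≈ -3.5
(CH₃)₃C–ONO₂ loses NO₃⁻: pKₐ(HNO₃) ≈ -1.3
(CH₃)₃C–NH₃⁺ loses NH₃: pKₐ(NH₄⁺) ≈ 9.2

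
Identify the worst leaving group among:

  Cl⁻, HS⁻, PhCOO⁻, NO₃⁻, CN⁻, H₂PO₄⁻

CN⁻

Rank by basicity of the departing species: weakest base leaves most easily.
Cl⁻: pKₐ(HCl) ≈ -7
NO₃⁻: pKₐ(HNO₃) ≈ -1.3
H₂PO₄⁻: pKₐ(H₃PO₄) ≈ 2.1
PhCOO⁻: pKₐ(C₆H₅COOH) ≈ 4.2
HS⁻: pKₐ(H₂S) ≈ 7
CN⁻: pKₐ(HCN) ≈ 9.2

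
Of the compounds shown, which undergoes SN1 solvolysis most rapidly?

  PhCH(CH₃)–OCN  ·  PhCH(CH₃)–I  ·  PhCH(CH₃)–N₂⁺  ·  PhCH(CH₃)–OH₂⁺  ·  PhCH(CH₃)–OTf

Same R in every case — rank the leaving groups.
The more stable X⁻ (or X) is on its own — i.e. the weaker a base it is — the better a leaving group it makes.
PhCH(CH₃)–N₂⁺ loses N₂: no meaningful conjugate acid; N₂ departs as an exceptionally stable neutral molecule
PhCH(CH₃)–OTf loses OTf⁻: pKₐ(CF₃SO₃H (triflic acid)) ≈ -14
PhCH(CH₃)–I loses I⁻: pKₐ(HI) ≈ -10
PhCH(CH₃)–OH₂⁺ loses H₂O: pKₐ(H₃O⁺) ≈ -1.7
PhCH(CH₃)–OCN loses NCO⁻: pKₐ(HOCN) ≈ 3.5

PhCH(CH₃)–N₂⁺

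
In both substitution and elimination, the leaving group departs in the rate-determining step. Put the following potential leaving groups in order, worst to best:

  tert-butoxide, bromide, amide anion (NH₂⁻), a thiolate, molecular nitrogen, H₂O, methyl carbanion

A good leaving group is a weak base: the lower the pKₐ of its conjugate acid, the more readily it departs.
molecular nitrogen: no meaningful conjugate acid; N₂ departs as an exceptionally stable neutral molecule
bromide: pKₐ(HBr) ≈ -9
H₂O: pKₐ(H₃O⁺) ≈ -1.7
a thiolate: pKₐ(RSH (a thiol)) ≈ 10.5
tert-butoxide: pKₐ(t-BuOH) ≈ 18
amide anion (NH₂⁻): pKₐ(NH₃) ≈ 38
methyl carbanion: pKₐ(CH₄) ≈ 48
Reversing gives the worst-to-best order requested.

methyl carbanion < amide anion (NH₂⁻) < tert-butoxide < a thiolate < H₂O < bromide < molecular nitrogen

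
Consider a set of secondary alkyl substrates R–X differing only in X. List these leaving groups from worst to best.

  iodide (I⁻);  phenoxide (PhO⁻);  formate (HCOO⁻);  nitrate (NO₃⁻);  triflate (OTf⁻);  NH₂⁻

NH₂⁻ < phenoxide (PhO⁻) < formate (HCOO⁻) < nitrate (NO₃⁻) < iodide (I⁻) < triflate (OTf⁻)

Leaving-group ability tracks the stability of the departed species; conjugate-acid pKₐ is the usual yardstick (lower pKₐ → better LG).
triflate (OTf⁻): pKₐ(CF₃SO₃H (triflic acid)) ≈ -14
iodide (I⁻): pKₐ(HI) ≈ -10
nitrate (NO₃⁻): pKₐ(HNO₃) ≈ -1.3
formate (HCOO⁻): pKₐ(HCOOH) ≈ 3.8
phenoxide (PhO⁻): pKₐ(C₆H₅OH (phenol)) ≈ 10
NH₂⁻: pKₐ(NH₃) ≈ 38
Reversing gives the worst-to-best order requested.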